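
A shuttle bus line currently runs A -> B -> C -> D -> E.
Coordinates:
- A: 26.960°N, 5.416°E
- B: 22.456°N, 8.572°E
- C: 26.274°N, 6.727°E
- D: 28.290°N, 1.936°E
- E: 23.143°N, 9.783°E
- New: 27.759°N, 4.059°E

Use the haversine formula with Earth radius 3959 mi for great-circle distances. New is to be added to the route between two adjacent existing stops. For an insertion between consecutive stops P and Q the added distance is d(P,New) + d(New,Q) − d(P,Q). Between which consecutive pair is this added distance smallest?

Added distance for inserting New between each consecutive pair:
A–B: 193.5 mi
B–C: 367.9 mi
C–D: 2.7 mi
D–E: 9.3 mi
Smallest added distance is 2.7 mi, inserting between C and D.

between C and D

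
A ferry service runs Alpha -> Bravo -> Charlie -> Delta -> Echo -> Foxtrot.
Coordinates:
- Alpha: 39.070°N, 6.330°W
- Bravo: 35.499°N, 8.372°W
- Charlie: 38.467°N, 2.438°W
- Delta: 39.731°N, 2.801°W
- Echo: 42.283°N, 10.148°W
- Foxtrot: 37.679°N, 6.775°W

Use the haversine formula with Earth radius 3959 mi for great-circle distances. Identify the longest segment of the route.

Delta–Echo

Leg distances:
Alpha→Bravo: 271.1 mi
Bravo→Charlie: 386.3 mi
Charlie→Delta: 89.5 mi
Delta→Echo: 421.5 mi
Echo→Foxtrot: 364.7 mi
The longest leg is Delta–Echo at 421.5 mi.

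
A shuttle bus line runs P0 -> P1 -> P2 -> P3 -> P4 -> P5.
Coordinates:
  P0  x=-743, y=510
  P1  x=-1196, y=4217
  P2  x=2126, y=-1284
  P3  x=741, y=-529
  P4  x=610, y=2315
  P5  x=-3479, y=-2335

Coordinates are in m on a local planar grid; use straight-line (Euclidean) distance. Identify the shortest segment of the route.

Leg distances:
P0→P1: 3734.6 m
P1→P2: 6426.2 m
P2→P3: 1577.4 m
P3→P4: 2847.0 m
P4→P5: 6192.1 m
The shortest leg is P2–P3 at 1577.4 m.

P2–P3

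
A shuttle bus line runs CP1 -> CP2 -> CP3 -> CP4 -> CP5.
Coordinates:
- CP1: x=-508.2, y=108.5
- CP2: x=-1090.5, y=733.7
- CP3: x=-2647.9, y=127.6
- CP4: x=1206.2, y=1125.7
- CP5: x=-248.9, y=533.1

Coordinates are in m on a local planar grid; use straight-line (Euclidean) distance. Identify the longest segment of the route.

CP3–CP4

Leg distances:
CP1→CP2: 854.4 m
CP2→CP3: 1671.2 m
CP3→CP4: 3981.2 m
CP4→CP5: 1571.1 m
The longest leg is CP3–CP4 at 3981.2 m.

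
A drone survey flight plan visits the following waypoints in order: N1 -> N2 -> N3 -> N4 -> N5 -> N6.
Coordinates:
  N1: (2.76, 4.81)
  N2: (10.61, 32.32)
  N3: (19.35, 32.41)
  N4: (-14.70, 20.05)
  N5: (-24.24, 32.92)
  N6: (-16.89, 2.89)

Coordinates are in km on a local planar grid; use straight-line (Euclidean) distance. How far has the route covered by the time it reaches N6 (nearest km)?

Leg distances:
N1→N2: 28.6 km  (cumulative 28.6 km)
N2→N3: 8.7 km  (cumulative 37.3 km)
N3→N4: 36.2 km  (cumulative 73.6 km)
N4→N5: 16.0 km  (cumulative 89.6 km)
N5→N6: 30.9 km  (cumulative 120.5 km)
Cumulative distance at N6 ≈ 121 km.

121 km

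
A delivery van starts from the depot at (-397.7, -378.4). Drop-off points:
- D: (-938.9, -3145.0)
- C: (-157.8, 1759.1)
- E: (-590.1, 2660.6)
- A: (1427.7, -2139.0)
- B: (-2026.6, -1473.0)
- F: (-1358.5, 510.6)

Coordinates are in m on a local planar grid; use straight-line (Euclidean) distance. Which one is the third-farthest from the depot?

Distance to each, sorted:
E: 3045.1 m
D: 2819.0 m
A: 2536.1 m
C: 2150.9 m
B: 1962.5 m
F: 1309.0 m
The third-farthest is A at 2536.1 m.

A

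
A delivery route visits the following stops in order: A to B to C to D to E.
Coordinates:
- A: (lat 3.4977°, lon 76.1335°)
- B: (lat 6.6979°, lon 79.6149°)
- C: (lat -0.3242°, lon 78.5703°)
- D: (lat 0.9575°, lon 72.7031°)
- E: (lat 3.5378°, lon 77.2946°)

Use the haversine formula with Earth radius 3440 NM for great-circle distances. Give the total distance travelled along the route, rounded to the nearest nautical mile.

1386 NM

Leg distances:
A→B: 283.3 NM  (cumulative 283.3 NM)
B→C: 426.2 NM  (cumulative 709.5 NM)
C→D: 360.6 NM  (cumulative 1070.1 NM)
D→E: 316.0 NM  (cumulative 1386.1 NM)
Total route length ≈ 1386 NM.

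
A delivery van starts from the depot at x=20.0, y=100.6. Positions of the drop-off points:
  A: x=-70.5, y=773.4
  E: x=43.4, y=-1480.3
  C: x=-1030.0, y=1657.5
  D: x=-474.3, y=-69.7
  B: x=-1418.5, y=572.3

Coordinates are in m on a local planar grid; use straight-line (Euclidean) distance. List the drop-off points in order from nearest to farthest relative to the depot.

Distance from the depot at x=20.0, y=100.6 to each:
D x=-474.3, y=-69.7: 522.8 m
A x=-70.5, y=773.4: 678.9 m
B x=-1418.5, y=572.3: 1513.9 m
E x=43.4, y=-1480.3: 1581.1 m
C x=-1030.0, y=1657.5: 1877.9 m

D, A, B, E, C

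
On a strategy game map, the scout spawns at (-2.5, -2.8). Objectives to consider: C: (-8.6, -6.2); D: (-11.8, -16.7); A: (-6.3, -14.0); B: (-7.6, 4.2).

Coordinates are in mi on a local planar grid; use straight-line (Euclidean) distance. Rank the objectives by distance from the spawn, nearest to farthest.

C, B, A, D

Distances from the spawn:
C (-8.6, -6.2): 7.0 mi
B (-7.6, 4.2): 8.7 mi
A (-6.3, -14.0): 11.8 mi
D (-11.8, -16.7): 16.7 mi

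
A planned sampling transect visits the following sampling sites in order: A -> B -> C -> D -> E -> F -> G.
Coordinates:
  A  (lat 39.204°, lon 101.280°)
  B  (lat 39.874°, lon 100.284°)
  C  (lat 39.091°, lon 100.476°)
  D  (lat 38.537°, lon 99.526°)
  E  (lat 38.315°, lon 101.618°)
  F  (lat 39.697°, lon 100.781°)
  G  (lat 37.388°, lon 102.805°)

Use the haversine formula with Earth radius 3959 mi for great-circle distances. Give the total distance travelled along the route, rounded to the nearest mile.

Leg distances:
A→B: 70.4 mi  (cumulative 70.4 mi)
B→C: 55.1 mi  (cumulative 125.5 mi)
C→D: 63.9 mi  (cumulative 189.4 mi)
D→E: 114.3 mi  (cumulative 303.7 mi)
E→F: 105.5 mi  (cumulative 409.2 mi)
F→G: 193.4 mi  (cumulative 602.6 mi)
Total route length ≈ 603 mi.

603 mi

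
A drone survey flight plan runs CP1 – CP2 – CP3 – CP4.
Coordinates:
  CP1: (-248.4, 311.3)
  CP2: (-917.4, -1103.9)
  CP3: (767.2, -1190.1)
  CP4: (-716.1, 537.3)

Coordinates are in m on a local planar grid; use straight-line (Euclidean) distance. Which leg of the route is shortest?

CP1–CP2

Leg distances:
CP1→CP2: 1565.4 m
CP2→CP3: 1686.8 m
CP3→CP4: 2276.9 m
The shortest leg is CP1–CP2 at 1565.4 m.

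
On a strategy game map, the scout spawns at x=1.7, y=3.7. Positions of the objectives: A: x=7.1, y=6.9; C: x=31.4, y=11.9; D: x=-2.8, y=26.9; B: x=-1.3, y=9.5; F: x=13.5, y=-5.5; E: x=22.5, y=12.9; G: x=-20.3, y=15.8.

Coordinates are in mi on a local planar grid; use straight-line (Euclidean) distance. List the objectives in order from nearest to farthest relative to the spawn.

Distances from the spawn:
A x=7.1, y=6.9: 6.3 mi
B x=-1.3, y=9.5: 6.5 mi
F x=13.5, y=-5.5: 15.0 mi
E x=22.5, y=12.9: 22.7 mi
D x=-2.8, y=26.9: 23.6 mi
G x=-20.3, y=15.8: 25.1 mi
C x=31.4, y=11.9: 30.8 mi

A, B, F, E, D, G, C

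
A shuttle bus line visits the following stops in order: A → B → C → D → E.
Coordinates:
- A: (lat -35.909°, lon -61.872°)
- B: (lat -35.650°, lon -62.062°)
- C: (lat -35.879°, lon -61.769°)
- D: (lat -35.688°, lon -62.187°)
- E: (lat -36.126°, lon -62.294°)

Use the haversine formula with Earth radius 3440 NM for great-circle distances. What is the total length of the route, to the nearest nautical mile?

88 NM

Leg distances:
A→B: 18.1 NM  (cumulative 18.1 NM)
B→C: 19.8 NM  (cumulative 37.9 NM)
C→D: 23.4 NM  (cumulative 61.3 NM)
D→E: 26.8 NM  (cumulative 88.1 NM)
Total route length ≈ 88 NM.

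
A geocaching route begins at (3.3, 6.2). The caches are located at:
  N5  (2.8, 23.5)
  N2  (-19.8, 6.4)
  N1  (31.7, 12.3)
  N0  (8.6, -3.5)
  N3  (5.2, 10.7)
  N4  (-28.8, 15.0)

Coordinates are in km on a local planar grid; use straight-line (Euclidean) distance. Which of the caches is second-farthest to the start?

Distance to each, sorted:
N4: 33.3 km
N1: 29.0 km
N2: 23.1 km
N5: 17.3 km
N0: 11.1 km
N3: 4.9 km
The second-farthest is N1 at 29.0 km.

N1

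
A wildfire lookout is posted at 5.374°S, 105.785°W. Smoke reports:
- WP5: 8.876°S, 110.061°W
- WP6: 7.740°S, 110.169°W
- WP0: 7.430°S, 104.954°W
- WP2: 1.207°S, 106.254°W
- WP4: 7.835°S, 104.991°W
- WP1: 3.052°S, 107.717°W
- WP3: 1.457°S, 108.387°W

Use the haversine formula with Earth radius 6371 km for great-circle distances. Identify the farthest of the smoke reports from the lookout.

Distances from the lookout (5.374°S, 105.785°W):
WP5: 611.7 km
WP6: 551.1 km
WP3: 522.6 km
WP2: 466.3 km
WP1: 335.5 km
WP4: 287.4 km
WP0: 246.4 km
The farthest is WP5 at 611.7 km.

WP5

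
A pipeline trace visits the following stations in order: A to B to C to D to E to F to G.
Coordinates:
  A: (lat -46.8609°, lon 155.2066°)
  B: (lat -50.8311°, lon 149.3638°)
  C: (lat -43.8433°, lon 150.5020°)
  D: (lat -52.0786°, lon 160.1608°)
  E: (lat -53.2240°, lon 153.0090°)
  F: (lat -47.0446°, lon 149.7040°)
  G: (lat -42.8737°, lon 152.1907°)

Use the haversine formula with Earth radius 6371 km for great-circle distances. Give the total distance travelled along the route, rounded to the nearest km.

4286 km

Leg distances:
A→B: 614.2 km  (cumulative 614.2 km)
B→C: 781.7 km  (cumulative 1395.9 km)
C→D: 1162.3 km  (cumulative 2558.2 km)
D→E: 498.7 km  (cumulative 3056.9 km)
E→F: 726.2 km  (cumulative 3783.1 km)
F→G: 503.3 km  (cumulative 4286.4 km)
Total route length ≈ 4286 km.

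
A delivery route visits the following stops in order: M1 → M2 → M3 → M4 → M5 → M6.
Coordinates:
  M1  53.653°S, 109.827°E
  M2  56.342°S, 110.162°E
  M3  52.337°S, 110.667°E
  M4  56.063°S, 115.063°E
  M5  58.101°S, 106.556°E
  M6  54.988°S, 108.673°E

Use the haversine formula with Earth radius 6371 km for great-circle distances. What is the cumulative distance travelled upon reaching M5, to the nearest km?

1811 km

Leg distances:
M1→M2: 299.8 km  (cumulative 299.8 km)
M2→M3: 446.5 km  (cumulative 746.3 km)
M3→M4: 503.2 km  (cumulative 1249.5 km)
M4→M5: 561.3 km  (cumulative 1810.8 km)
Cumulative distance at M5 ≈ 1811 km.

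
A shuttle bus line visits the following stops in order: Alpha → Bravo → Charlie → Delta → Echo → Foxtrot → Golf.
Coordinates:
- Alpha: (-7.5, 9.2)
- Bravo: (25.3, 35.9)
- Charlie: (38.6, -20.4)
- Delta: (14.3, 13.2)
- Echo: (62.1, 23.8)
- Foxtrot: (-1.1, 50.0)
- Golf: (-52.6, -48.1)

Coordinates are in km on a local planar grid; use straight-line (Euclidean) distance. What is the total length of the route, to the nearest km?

Leg distances:
Alpha→Bravo: 42.3 km  (cumulative 42.3 km)
Bravo→Charlie: 57.8 km  (cumulative 100.1 km)
Charlie→Delta: 41.5 km  (cumulative 141.6 km)
Delta→Echo: 49.0 km  (cumulative 190.6 km)
Echo→Foxtrot: 68.4 km  (cumulative 259.0 km)
Foxtrot→Golf: 110.8 km  (cumulative 369.8 km)
Total route length ≈ 370 km.

370 km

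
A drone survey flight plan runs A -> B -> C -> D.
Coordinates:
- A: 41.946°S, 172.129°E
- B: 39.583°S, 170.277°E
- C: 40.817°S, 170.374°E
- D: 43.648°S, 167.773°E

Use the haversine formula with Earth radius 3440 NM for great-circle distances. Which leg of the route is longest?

C–D

Leg distances:
A→B: 165.0 NM
B→C: 74.2 NM
C→D: 205.5 NM
The longest leg is C–D at 205.5 NM.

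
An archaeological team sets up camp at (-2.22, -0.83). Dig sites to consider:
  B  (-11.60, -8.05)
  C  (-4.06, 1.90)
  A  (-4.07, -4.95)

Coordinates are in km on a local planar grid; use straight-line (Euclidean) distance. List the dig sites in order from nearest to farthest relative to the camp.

Computing each straight-line distance from (-2.22, -0.83):
C (-4.06, 1.90): 3.3 km
A (-4.07, -4.95): 4.5 km
B (-11.60, -8.05): 11.8 km

C, A, B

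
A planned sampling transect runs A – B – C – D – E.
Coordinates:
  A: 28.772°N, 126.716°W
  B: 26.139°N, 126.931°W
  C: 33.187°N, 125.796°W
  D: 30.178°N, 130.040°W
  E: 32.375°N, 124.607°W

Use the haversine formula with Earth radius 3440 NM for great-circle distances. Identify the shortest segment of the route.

Leg distances:
A→B: 158.5 NM
B→C: 427.3 NM
C→D: 282.2 NM
D→E: 308.4 NM
The shortest leg is A–B at 158.5 NM.

A–B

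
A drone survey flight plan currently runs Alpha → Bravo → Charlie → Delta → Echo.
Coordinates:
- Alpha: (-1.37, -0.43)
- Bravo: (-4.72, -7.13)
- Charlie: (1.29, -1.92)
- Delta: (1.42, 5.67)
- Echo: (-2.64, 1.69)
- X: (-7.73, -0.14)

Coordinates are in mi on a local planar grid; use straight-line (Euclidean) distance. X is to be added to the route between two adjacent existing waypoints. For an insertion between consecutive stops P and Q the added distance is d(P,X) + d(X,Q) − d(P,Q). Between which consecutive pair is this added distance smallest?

between Alpha and Bravo

Added distance for inserting X between each consecutive pair:
Alpha–Bravo: 6.5 mi
Bravo–Charlie: 8.9 mi
Charlie–Delta: 12.4 mi
Delta–Echo: 10.6 mi
Smallest added distance is 6.5 mi, inserting between Alpha and Bravo.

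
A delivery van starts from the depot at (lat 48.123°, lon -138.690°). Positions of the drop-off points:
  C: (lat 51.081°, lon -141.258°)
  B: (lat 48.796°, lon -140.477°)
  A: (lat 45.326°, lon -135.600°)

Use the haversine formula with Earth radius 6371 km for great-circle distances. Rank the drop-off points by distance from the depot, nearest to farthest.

Distance from the depot at (lat 48.123°, lon -138.690°) to each:
B (lat 48.796°, lon -140.477°): 151.5 km
C (lat 51.081°, lon -141.258°): 377.3 km
A (lat 45.326°, lon -135.600°): 390.1 km

B, C, A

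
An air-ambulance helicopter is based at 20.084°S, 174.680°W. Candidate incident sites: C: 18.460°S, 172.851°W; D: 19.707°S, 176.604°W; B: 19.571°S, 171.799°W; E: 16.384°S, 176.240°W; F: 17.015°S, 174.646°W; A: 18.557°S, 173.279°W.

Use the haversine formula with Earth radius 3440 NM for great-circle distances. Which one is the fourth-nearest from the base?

Distances from the base (20.084°S, 174.680°W):
D: 111.0 NM
A: 121.3 NM
C: 142.3 NM
B: 165.6 NM
F: 184.3 NM
E: 239.3 NM
The fourth-nearest is B at 165.6 NM.

B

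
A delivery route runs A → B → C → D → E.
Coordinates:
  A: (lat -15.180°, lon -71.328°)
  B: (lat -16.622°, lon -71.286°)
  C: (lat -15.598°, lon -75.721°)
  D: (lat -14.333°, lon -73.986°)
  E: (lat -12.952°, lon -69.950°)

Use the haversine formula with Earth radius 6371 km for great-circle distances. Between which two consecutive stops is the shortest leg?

A–B

Leg distances:
A→B: 160.4 km
B→C: 487.3 km
C→D: 233.5 km
D→E: 462.3 km
The shortest leg is A–B at 160.4 km.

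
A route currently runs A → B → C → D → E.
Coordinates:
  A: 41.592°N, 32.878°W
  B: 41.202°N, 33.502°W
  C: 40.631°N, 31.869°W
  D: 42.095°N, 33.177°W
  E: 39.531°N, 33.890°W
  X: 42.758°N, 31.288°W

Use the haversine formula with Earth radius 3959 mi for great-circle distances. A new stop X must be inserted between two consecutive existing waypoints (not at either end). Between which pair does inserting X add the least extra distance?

between C and D

Added distance for inserting X between each consecutive pair:
A–B: 228.9 mi
B–C: 212.5 mi
C–D: 134.9 mi
D–E: 186.5 mi
Smallest added distance is 134.9 mi, inserting between C and D.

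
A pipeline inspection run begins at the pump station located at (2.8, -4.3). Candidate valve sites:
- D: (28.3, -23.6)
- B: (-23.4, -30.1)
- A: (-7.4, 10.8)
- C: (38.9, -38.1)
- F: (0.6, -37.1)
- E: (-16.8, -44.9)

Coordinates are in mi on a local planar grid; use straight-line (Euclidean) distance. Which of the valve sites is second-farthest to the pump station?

Distances from the pump station ((2.8, -4.3)):
C: 49.5 mi
E: 45.1 mi
B: 36.8 mi
F: 32.9 mi
D: 32.0 mi
A: 18.2 mi
The second-farthest is E at 45.1 mi.

E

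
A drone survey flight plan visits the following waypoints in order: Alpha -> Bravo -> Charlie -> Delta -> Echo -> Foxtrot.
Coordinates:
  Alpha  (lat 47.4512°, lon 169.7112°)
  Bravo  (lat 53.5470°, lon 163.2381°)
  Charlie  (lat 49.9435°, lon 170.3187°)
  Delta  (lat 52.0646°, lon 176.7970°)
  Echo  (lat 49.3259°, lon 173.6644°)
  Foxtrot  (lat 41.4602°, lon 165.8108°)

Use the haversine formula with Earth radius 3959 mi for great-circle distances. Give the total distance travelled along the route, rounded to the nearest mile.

Leg distances:
Alpha→Bravo: 507.8 mi  (cumulative 507.8 mi)
Bravo→Charlie: 391.8 mi  (cumulative 899.6 mi)
Charlie→Delta: 317.4 mi  (cumulative 1217.0 mi)
Delta→Echo: 233.6 mi  (cumulative 1450.7 mi)
Echo→Foxtrot: 663.0 mi  (cumulative 2113.6 mi)
Total route length ≈ 2114 mi.

2114 mi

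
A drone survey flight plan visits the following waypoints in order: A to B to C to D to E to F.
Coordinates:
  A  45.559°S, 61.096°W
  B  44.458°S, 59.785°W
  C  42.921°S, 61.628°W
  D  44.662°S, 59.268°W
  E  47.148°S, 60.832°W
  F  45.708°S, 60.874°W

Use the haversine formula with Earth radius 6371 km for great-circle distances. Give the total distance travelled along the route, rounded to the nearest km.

Leg distances:
A→B: 160.0 km  (cumulative 160.0 km)
B→C: 226.2 km  (cumulative 386.2 km)
C→D: 270.8 km  (cumulative 657.0 km)
D→E: 301.7 km  (cumulative 958.8 km)
E→F: 160.2 km  (cumulative 1118.9 km)
Total route length ≈ 1119 km.

1119 km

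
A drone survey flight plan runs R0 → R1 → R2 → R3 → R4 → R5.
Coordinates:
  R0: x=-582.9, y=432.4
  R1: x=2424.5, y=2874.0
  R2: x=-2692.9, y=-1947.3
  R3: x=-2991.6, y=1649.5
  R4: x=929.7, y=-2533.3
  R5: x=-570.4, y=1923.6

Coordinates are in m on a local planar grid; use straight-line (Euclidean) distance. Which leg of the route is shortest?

R2–R3

Leg distances:
R0→R1: 3873.7 m
R1→R2: 7030.8 m
R2→R3: 3609.2 m
R3→R4: 5733.4 m
R4→R5: 4702.6 m
The shortest leg is R2–R3 at 3609.2 m.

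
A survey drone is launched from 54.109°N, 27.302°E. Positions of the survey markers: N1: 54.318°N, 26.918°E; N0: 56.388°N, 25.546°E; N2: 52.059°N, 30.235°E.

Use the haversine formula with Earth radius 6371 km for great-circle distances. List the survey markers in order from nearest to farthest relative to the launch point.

N1, N0, N2

Distance from the launch point at 54.109°N, 27.302°E to each:
N1 54.318°N, 26.918°E: 34.1 km
N0 56.388°N, 25.546°E: 276.8 km
N2 52.059°N, 30.235°E: 300.5 km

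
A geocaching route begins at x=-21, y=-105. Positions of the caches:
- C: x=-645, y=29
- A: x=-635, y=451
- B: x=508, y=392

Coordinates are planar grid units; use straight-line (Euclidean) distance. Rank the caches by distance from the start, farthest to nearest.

Distance from the start at x=-21, y=-105 to each:
A x=-635, y=451: 828.3
B x=508, y=392: 725.8
C x=-645, y=29: 638.2

A, B, C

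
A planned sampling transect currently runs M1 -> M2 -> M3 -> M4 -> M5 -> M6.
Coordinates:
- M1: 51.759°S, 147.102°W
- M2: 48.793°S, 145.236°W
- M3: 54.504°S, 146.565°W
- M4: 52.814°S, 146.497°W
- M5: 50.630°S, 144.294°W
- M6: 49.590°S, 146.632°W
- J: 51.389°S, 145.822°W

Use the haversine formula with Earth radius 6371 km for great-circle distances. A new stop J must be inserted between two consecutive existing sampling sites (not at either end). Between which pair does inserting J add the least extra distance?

Added distance for inserting J between each consecutive pair:
M1–M2: 33.8 km
M2–M3: 0.0 km
M3–M4: 327.0 km
M4–M5: 14.9 km
M5–M6: 141.4 km
Smallest added distance is 0.0 km, inserting between M2 and M3.

between M2 and M3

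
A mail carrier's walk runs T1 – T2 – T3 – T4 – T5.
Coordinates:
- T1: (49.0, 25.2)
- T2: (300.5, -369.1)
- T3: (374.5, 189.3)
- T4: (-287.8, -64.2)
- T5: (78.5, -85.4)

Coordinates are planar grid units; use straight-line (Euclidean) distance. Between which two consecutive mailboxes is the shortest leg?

T4–T5

Leg distances:
T1→T2: 467.7
T2→T3: 563.3
T3→T4: 709.2
T4→T5: 366.9
The shortest leg is T4–T5 at 366.9.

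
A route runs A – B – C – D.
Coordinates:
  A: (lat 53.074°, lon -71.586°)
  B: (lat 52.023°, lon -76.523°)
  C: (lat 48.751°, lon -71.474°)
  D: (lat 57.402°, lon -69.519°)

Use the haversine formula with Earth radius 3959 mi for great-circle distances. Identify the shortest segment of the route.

A–B

Leg distances:
A→B: 219.7 mi
B→C: 317.0 mi
C→D: 603.2 mi
The shortest leg is A–B at 219.7 mi.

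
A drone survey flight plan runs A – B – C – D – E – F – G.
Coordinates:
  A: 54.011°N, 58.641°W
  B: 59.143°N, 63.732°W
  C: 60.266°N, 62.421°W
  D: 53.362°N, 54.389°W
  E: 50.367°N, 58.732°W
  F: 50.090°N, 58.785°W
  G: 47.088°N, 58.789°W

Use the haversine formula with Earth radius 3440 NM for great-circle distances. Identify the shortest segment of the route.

Leg distances:
A→B: 350.9 NM
B→C: 78.2 NM
C→D: 490.6 NM
D→E: 241.3 NM
E→F: 16.8 NM
F→G: 180.2 NM
The shortest leg is E–F at 16.8 NM.

E–F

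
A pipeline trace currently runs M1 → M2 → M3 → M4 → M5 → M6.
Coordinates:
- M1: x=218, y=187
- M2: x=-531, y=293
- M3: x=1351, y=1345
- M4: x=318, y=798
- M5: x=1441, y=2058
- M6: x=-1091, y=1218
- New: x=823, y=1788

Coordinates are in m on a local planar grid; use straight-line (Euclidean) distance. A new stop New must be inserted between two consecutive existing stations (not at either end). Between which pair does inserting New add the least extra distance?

Added distance for inserting New between each consecutive pair:
M1–M2: 2972.0 m
M2–M3: 550.2 m
M3–M4: 631.7 m
M4–M5: 98.0 m
M5–M6: 3.8 m
Smallest added distance is 3.8 m, inserting between M5 and M6.

between M5 and M6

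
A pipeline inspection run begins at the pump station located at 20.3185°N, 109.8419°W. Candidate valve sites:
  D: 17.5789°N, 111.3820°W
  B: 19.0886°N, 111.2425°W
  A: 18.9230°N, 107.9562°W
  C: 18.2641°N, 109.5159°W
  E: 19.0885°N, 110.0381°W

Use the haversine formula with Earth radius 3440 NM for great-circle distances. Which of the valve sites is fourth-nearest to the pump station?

Distances from the pump station (20.3185°N, 109.8419°W):
E: 74.7 NM
B: 108.3 NM
C: 124.7 NM
A: 135.6 NM
D: 186.3 NM
The fourth-nearest is A at 135.6 NM.

A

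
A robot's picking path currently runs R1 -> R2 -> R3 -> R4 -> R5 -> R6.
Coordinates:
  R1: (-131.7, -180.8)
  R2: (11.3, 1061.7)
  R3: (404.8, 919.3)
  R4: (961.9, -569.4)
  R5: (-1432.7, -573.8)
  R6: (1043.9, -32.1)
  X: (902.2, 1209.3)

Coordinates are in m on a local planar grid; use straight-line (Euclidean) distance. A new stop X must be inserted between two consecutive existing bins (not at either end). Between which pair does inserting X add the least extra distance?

Added distance for inserting X between each consecutive pair:
R1–R2: 1384.8 m
R2–R3: 1060.3 m
R3–R4: 765.9 m
R4–R5: 2323.0 m
R5–R6: 1652.2 m
Smallest added distance is 765.9 m, inserting between R3 and R4.

between R3 and R4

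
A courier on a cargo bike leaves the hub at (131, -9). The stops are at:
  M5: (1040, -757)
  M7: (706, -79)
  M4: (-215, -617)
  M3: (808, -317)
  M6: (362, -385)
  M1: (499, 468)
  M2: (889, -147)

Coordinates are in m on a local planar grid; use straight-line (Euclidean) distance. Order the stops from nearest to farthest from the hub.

M6, M7, M1, M4, M3, M2, M5

Computing each straight-line distance from (131, -9):
M6 (362, -385): 441.3 m
M7 (706, -79): 579.2 m
M1 (499, 468): 602.5 m
M4 (-215, -617): 699.6 m
M3 (808, -317): 743.8 m
M2 (889, -147): 770.5 m
M5 (1040, -757): 1177.2 m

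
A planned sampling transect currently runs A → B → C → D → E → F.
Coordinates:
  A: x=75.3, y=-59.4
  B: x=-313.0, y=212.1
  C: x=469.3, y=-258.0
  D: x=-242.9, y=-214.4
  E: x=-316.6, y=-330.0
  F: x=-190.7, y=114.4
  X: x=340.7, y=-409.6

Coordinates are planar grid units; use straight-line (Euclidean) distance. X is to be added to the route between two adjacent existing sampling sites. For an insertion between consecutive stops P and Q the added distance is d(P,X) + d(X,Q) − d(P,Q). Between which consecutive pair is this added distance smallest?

Added distance for inserting X between each consecutive pair:
A–B: 867.7
B–C: 188.2
C–D: 100.6
D–E: 1140.4
E–F: 946.5
Smallest added distance is 100.6, inserting between C and D.

between C and D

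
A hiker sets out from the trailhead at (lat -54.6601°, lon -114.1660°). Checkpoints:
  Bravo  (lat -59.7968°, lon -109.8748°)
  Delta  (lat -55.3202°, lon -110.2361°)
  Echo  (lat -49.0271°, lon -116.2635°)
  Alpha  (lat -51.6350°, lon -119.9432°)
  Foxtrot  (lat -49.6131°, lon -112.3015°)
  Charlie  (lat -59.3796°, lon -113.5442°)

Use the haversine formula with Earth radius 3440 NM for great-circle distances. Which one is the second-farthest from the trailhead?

Bravo

Distances from the trailhead ((lat -54.6601°, lon -114.1660°)):
Echo: 347.0 NM
Bravo: 338.3 NM
Foxtrot: 310.7 NM
Charlie: 284.1 NM
Alpha: 276.0 NM
Delta: 141.0 NM
The second-farthest is Bravo at 338.3 NM.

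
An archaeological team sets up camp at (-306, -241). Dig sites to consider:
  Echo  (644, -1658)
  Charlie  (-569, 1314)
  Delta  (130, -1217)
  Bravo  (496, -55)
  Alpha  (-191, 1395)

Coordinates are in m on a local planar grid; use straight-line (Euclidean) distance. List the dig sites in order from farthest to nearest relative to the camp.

Computing each straight-line distance from (-306, -241):
Echo (644, -1658): 1706.0 m
Alpha (-191, 1395): 1640.0 m
Charlie (-569, 1314): 1577.1 m
Delta (130, -1217): 1069.0 m
Bravo (496, -55): 823.3 m

Echo, Alpha, Charlie, Delta, Bravo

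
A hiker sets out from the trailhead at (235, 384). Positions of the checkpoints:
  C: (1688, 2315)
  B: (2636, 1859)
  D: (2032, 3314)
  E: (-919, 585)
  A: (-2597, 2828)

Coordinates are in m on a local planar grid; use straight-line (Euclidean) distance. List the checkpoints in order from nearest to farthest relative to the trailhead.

Distance from the trailhead at (235, 384) to each:
E (-919, 585): 1171.4 m
C (1688, 2315): 2416.6 m
B (2636, 1859): 2817.9 m
D (2032, 3314): 3437.2 m
A (-2597, 2828): 3740.8 m

E, C, B, D, A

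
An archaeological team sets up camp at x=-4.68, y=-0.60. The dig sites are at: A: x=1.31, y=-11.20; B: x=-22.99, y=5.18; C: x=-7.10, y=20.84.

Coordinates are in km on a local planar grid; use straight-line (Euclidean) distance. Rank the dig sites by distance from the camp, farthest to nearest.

C, B, A

Distances from the camp:
C x=-7.10, y=20.84: 21.6 km
B x=-22.99, y=5.18: 19.2 km
A x=1.31, y=-11.20: 12.2 km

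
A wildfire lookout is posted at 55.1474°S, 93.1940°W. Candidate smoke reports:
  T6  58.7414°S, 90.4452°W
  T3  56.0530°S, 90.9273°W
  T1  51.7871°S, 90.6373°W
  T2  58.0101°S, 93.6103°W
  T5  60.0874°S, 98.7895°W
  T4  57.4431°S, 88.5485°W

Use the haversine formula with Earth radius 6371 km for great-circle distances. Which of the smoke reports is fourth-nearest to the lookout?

Distance to each, sorted:
T3: 174.4 km
T2: 319.3 km
T4: 383.7 km
T1: 410.1 km
T6: 432.9 km
T5: 642.0 km
The fourth-nearest is T1 at 410.1 km.

T1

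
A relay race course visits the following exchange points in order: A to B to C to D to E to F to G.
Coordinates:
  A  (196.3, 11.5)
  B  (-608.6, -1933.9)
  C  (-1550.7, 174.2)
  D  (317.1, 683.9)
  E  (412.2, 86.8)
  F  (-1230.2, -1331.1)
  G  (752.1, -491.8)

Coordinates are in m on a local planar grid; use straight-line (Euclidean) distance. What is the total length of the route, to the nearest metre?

Leg distances:
A→B: 2105.3 m  (cumulative 2105.3 m)
B→C: 2309.0 m  (cumulative 4414.4 m)
C→D: 1936.1 m  (cumulative 6350.5 m)
D→E: 604.6 m  (cumulative 6955.1 m)
E→F: 2169.8 m  (cumulative 9124.9 m)
F→G: 2152.7 m  (cumulative 11277.5 m)
Total route length ≈ 11278 m.

11278 m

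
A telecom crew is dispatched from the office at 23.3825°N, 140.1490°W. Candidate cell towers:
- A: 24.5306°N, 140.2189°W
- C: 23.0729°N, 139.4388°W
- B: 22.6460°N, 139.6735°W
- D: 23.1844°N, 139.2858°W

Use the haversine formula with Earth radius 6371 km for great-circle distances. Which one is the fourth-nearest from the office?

A

Distances from the office (23.3825°N, 140.1490°W):
C: 80.3 km
D: 90.9 km
B: 95.3 km
A: 127.9 km
The fourth-nearest is A at 127.9 km.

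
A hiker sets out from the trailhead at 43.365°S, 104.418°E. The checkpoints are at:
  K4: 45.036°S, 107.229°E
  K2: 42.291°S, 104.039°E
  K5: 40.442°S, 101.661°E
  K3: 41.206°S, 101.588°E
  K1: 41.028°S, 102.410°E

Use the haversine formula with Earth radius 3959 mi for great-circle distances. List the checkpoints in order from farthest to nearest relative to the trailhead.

Distance from the trailhead at 43.365°S, 104.418°E to each:
K5 40.442°S, 101.661°E: 246.7 mi
K3 41.206°S, 101.588°E: 207.8 mi
K1 41.028°S, 102.410°E: 191.4 mi
K4 45.036°S, 107.229°E: 180.9 mi
K2 42.291°S, 104.039°E: 76.7 mi

K5, K3, K1, K4, K2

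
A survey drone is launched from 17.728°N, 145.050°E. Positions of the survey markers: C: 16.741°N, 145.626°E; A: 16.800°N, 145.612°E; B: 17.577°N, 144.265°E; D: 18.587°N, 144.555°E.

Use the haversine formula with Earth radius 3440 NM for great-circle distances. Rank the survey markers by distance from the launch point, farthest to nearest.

C, A, D, B

Computing each great-circle distance from 17.728°N, 145.050°E:
C 16.741°N, 145.626°E: 67.8 NM
A 16.800°N, 145.612°E: 64.4 NM
D 18.587°N, 144.555°E: 58.8 NM
B 17.577°N, 144.265°E: 45.8 NM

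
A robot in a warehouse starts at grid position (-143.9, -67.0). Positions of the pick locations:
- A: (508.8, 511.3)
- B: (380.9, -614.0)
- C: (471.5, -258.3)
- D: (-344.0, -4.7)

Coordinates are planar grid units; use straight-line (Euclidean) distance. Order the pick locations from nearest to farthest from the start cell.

D, C, B, A

Distance from the start cell at (-143.9, -67.0) to each:
D (-344.0, -4.7): 209.6
C (471.5, -258.3): 644.4
B (380.9, -614.0): 758.0
A (508.8, 511.3): 872.0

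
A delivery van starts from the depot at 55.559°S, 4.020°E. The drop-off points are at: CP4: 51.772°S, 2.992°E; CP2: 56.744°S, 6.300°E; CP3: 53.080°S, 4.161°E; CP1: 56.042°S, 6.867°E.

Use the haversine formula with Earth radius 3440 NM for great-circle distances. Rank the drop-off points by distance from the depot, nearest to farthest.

CP1, CP2, CP3, CP4

Distances from the depot:
CP1 56.042°S, 6.867°E: 100.3 NM
CP2 56.744°S, 6.300°E: 104.3 NM
CP3 53.080°S, 4.161°E: 148.9 NM
CP4 51.772°S, 2.992°E: 230.3 NM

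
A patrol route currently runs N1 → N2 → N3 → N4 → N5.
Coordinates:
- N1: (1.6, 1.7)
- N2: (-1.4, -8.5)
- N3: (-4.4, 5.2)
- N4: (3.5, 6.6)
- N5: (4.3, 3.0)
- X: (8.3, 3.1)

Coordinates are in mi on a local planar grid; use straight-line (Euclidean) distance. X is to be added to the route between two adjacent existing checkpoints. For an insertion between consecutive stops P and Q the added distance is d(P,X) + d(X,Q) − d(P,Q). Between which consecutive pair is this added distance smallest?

Added distance for inserting X between each consecutive pair:
N1–N2: 11.3 mi
N2–N3: 14.0 mi
N3–N4: 10.8 mi
N4–N5: 6.3 mi
Smallest added distance is 6.3 mi, inserting between N4 and N5.

between N4 and N5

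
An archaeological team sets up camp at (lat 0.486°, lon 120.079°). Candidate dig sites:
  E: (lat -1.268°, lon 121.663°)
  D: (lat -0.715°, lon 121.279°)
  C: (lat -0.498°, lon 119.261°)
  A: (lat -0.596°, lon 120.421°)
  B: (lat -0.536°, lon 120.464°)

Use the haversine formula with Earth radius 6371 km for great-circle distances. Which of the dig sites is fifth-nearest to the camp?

Distances from the camp ((lat 0.486°, lon 120.079°)):
B: 121.4 km
A: 126.2 km
C: 142.3 km
D: 188.8 km
E: 262.8 km
The fifth-nearest is E at 262.8 km.

E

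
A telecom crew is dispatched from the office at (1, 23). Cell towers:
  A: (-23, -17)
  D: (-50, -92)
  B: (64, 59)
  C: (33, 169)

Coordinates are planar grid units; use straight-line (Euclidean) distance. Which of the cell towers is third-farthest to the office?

B

Distance to each, sorted:
C: 149.5
D: 125.8
B: 72.6
A: 46.6
The third-farthest is B at 72.6.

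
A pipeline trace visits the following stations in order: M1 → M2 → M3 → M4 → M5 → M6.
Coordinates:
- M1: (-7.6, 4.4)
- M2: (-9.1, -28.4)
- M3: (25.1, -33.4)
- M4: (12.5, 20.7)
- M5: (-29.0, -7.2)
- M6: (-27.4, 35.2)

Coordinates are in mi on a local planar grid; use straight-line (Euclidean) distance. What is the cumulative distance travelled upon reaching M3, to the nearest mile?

Leg distances:
M1→M2: 32.8 mi  (cumulative 32.8 mi)
M2→M3: 34.6 mi  (cumulative 67.4 mi)
Cumulative distance at M3 ≈ 67 mi.

67 mi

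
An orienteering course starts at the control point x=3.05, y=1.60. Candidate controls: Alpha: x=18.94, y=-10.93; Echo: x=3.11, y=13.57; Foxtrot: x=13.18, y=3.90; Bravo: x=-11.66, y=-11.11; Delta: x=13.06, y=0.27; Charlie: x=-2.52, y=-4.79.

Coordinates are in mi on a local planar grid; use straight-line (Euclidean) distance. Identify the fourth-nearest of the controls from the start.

Echo

Distances from the start (x=3.05, y=1.60):
Charlie: 8.5 mi
Delta: 10.1 mi
Foxtrot: 10.4 mi
Echo: 12.0 mi
Bravo: 19.4 mi
Alpha: 20.2 mi
The fourth-nearest is Echo at 12.0 mi.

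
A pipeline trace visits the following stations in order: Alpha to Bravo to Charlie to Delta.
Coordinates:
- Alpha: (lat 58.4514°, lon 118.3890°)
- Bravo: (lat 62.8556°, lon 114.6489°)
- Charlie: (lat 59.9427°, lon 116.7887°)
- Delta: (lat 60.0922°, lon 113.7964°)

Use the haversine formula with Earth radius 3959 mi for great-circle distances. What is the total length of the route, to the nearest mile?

Leg distances:
Alpha→Bravo: 329.5 mi  (cumulative 329.5 mi)
Bravo→Charlie: 213.3 mi  (cumulative 542.8 mi)
Charlie→Delta: 103.8 mi  (cumulative 646.7 mi)
Total route length ≈ 647 mi.

647 mi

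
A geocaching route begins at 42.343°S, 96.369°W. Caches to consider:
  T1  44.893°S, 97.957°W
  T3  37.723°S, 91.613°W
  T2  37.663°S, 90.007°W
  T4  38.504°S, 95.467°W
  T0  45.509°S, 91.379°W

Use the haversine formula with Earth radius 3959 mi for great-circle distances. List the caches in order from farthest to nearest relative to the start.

Computing each great-circle distance from 42.343°S, 96.369°W:
T2 37.663°S, 90.007°W: 466.6 mi
T3 37.723°S, 91.613°W: 406.3 mi
T0 45.509°S, 91.379°W: 330.8 mi
T4 38.504°S, 95.467°W: 269.5 mi
T1 44.893°S, 97.957°W: 193.3 mi

T2, T3, T0, T4, T1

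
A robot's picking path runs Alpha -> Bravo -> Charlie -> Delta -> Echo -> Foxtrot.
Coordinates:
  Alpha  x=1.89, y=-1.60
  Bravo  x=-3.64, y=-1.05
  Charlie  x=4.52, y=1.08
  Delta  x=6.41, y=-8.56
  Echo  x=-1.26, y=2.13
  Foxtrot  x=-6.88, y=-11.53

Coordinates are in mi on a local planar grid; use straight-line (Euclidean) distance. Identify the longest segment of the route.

Echo–Foxtrot

Leg distances:
Alpha→Bravo: 5.6 mi
Bravo→Charlie: 8.4 mi
Charlie→Delta: 9.8 mi
Delta→Echo: 13.2 mi
Echo→Foxtrot: 14.8 mi
The longest leg is Echo–Foxtrot at 14.8 mi.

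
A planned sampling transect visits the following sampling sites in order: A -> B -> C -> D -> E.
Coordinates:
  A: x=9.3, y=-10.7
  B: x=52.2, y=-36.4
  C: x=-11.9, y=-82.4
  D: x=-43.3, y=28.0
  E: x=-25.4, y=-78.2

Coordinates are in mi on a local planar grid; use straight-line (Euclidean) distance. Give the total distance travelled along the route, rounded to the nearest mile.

351 mi

Leg distances:
A→B: 50.0 mi  (cumulative 50.0 mi)
B→C: 78.9 mi  (cumulative 128.9 mi)
C→D: 114.8 mi  (cumulative 243.7 mi)
D→E: 107.7 mi  (cumulative 351.4 mi)
Total route length ≈ 351 mi.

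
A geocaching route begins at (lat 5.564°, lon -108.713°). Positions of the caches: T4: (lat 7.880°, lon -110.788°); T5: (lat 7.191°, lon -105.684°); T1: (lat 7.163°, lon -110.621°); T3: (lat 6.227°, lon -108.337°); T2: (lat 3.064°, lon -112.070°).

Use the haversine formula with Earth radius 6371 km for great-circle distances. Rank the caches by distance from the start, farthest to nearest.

Computing each great-circle distance from (lat 5.564°, lon -108.713°):
T2 (lat 3.064°, lon -112.070°): 464.5 km
T5 (lat 7.191°, lon -105.684°): 380.5 km
T4 (lat 7.880°, lon -110.788°): 344.7 km
T1 (lat 7.163°, lon -110.621°): 275.8 km
T3 (lat 6.227°, lon -108.337°): 84.6 km

T2, T5, T4, T1, T3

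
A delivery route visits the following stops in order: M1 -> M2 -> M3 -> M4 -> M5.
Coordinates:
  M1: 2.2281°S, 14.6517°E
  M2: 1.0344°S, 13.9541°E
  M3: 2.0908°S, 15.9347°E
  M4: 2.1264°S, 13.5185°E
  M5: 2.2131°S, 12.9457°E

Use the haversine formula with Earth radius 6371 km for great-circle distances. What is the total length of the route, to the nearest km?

Leg distances:
M1→M2: 153.7 km  (cumulative 153.7 km)
M2→M3: 249.5 km  (cumulative 403.2 km)
M3→M4: 268.5 km  (cumulative 671.8 km)
M4→M5: 64.4 km  (cumulative 736.1 km)
Total route length ≈ 736 km.

736 km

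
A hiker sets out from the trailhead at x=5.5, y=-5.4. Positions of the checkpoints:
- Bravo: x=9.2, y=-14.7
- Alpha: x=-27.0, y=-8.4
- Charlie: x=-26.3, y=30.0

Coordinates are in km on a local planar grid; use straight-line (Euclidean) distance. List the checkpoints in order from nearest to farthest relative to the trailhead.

Computing each straight-line distance from x=5.5, y=-5.4:
Bravo x=9.2, y=-14.7: 10.0 km
Alpha x=-27.0, y=-8.4: 32.6 km
Charlie x=-26.3, y=30.0: 47.6 km

Bravo, Alpha, Charlie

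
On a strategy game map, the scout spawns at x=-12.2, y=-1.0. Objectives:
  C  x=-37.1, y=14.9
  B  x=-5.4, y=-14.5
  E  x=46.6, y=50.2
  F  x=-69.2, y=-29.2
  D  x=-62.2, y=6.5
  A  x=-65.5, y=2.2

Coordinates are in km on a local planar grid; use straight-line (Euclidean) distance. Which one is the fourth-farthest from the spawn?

Distance to each, sorted:
E: 78.0 km
F: 63.6 km
A: 53.4 km
D: 50.6 km
C: 29.5 km
B: 15.1 km
The fourth-farthest is D at 50.6 km.

D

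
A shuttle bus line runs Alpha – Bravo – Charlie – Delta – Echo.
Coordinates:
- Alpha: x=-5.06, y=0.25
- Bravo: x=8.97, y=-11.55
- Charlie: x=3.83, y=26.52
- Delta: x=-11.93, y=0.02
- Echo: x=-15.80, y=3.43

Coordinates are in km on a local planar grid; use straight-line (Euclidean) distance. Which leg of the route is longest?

Bravo–Charlie

Leg distances:
Alpha→Bravo: 18.3 km
Bravo→Charlie: 38.4 km
Charlie→Delta: 30.8 km
Delta→Echo: 5.2 km
The longest leg is Bravo–Charlie at 38.4 km.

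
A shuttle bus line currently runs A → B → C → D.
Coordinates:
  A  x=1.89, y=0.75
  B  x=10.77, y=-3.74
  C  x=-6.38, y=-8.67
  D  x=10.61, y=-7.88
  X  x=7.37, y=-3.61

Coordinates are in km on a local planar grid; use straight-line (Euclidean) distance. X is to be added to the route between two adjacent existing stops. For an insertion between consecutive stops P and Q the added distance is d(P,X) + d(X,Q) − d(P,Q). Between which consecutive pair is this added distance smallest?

between B and C

Added distance for inserting X between each consecutive pair:
A–B: 0.5 km
B–C: 0.2 km
C–D: 3.0 km
Smallest added distance is 0.2 km, inserting between B and C.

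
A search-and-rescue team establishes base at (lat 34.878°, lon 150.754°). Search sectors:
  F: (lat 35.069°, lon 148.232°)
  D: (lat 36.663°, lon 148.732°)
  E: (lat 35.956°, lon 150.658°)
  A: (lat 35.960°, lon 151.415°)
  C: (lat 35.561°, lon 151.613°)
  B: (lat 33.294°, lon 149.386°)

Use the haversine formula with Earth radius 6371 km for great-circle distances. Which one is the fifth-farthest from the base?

Distances from the base ((lat 34.878°, lon 150.754°)):
D: 269.6 km
F: 230.8 km
B: 216.5 km
A: 134.4 km
E: 120.2 km
C: 108.9 km
The fifth-farthest is E at 120.2 km.

E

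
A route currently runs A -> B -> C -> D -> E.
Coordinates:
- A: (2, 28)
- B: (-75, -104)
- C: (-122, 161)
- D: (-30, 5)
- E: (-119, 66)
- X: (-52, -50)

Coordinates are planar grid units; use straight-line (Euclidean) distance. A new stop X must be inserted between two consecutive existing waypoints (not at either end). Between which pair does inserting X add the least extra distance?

Added distance for inserting X between each consecutive pair:
A–B: 0.7
B–C: 11.9
C–D: 100.4
D–E: 85.3
Smallest added distance is 0.7, inserting between A and B.

between A and B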